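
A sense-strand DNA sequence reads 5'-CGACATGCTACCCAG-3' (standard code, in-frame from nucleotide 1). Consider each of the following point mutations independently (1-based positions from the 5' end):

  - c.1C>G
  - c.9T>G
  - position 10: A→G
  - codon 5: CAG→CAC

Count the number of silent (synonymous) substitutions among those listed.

Codon 1: CGA (Arg) → GGA (Gly) — missense.
Codon 3: GCT (Ala) → GCG (Ala) — synonymous.
Codon 4: ACC (Thr) → GCC (Ala) — missense.
Codon 5: CAG (Gln) → CAC (His) — missense.
Synonymous: 1 of 4.

1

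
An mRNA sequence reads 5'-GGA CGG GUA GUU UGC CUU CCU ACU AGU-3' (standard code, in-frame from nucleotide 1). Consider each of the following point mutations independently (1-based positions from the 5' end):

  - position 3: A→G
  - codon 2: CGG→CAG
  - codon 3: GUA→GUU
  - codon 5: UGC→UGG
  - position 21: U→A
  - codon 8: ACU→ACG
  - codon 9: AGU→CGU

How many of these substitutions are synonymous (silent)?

Codon 1: GGA (Gly) → GGG (Gly) — synonymous.
Codon 2: CGG (Arg) → CAG (Gln) — missense.
Codon 3: GUA (Val) → GUU (Val) — synonymous.
Codon 5: UGC (Cys) → UGG (Trp) — missense.
Codon 7: CCU (Pro) → CCA (Pro) — synonymous.
Codon 8: ACU (Thr) → ACG (Thr) — synonymous.
Codon 9: AGU (Ser) → CGU (Arg) — missense.
Synonymous: 4 of 7.

4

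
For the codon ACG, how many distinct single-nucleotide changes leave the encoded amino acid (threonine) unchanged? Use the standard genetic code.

3

Position 1: none → 0 synonymous.
Position 2: none → 0 synonymous.
Position 3: ACU, ACC, ACA → 3 synonymous.
Total: 0 + 0 + 3 = 3.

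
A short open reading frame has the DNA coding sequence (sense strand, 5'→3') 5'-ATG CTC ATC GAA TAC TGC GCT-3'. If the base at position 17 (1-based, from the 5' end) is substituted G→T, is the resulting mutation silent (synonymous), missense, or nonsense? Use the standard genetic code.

Position 17 falls in codon 6: TGC → Cys.
After the substitution the codon is TTC → Phe.
Cys ≠ Phe, so this is a missense mutation.

missense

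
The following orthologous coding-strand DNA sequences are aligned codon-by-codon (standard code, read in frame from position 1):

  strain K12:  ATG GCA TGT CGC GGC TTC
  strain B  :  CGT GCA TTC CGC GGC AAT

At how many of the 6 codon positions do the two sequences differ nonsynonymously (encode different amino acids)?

3

Codon 1: ATG Met / CGT Arg — nonsynonymous.
Codon 2: GCA Ala / GCA Ala — identical.
Codon 3: TGT Cys / TTC Phe — nonsynonymous.
Codon 4: CGC Arg / CGC Arg — identical.
Codon 5: GGC Gly / GGC Gly — identical.
Codon 6: TTC Phe / AAT Asn — nonsynonymous.
Nonsynonymous differences: 3.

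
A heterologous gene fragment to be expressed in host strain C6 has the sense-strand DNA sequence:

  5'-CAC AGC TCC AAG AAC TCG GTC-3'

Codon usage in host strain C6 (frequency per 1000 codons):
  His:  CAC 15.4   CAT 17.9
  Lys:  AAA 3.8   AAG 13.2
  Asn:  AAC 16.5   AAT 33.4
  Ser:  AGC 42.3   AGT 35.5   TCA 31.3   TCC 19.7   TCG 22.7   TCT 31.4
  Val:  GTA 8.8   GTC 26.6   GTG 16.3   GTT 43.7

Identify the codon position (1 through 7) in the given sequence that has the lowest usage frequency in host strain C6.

Codon 1 CAC (His): 15.4 per 1000.
Codon 2 AGC (Ser): 42.3 per 1000.
Codon 3 TCC (Ser): 19.7 per 1000.
Codon 4 AAG (Lys): 13.2 per 1000.
Codon 5 AAC (Asn): 16.5 per 1000.
Codon 6 TCG (Ser): 22.7 per 1000.
Codon 7 GTC (Val): 26.6 per 1000.
Lowest frequency is 13.2 at codon 4.

4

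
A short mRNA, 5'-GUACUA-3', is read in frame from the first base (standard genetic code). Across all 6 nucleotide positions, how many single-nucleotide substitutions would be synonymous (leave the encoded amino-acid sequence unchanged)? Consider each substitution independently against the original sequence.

Codon 1 (GUA, Val): 3 synonymous substitutions.
Codon 2 (CUA, Leu): 4 synonymous substitutions.
Total: 3 + 4 = 7.

7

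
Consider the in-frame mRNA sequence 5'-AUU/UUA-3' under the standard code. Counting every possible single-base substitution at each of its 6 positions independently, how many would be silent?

Codon 1 (AUU, Ile): 2 synonymous substitutions.
Codon 2 (UUA, Leu): 2 synonymous substitutions.
Total: 2 + 2 = 4.

4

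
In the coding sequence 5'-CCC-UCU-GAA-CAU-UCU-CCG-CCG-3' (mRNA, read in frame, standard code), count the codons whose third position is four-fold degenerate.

5

Codon 1 CCC (Pro): third position 4-fold.
Codon 2 UCU (Ser): third position 4-fold.
Codon 3 GAA (Glu): third position 2-fold.
Codon 4 CAU (His): third position 2-fold.
Codon 5 UCU (Ser): third position 4-fold.
Codon 6 CCG (Pro): third position 4-fold.
Codon 7 CCG (Pro): third position 4-fold.
Four-fold degenerate third positions: 5.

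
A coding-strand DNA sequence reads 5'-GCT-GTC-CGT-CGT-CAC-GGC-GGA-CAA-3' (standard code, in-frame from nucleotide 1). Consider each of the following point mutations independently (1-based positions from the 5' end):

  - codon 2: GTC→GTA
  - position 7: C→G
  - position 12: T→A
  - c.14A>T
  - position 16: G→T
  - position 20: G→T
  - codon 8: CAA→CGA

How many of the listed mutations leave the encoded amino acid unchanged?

Codon 2: GTC (Val) → GTA (Val) — synonymous.
Codon 3: CGT (Arg) → GGT (Gly) — missense.
Codon 4: CGT (Arg) → CGA (Arg) — synonymous.
Codon 5: CAC (His) → CTC (Leu) — missense.
Codon 6: GGC (Gly) → TGC (Cys) — missense.
Codon 7: GGA (Gly) → GTA (Val) — missense.
Codon 8: CAA (Gln) → CGA (Arg) — missense.
Synonymous: 2 of 7.

2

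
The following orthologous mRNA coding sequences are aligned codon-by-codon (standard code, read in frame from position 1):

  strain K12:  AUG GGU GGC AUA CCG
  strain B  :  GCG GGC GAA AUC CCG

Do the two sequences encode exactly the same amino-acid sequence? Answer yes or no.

no

Codon 1: AUG Met / GCG Ala — nonsynonymous.
Codon 2: GGU Gly / GGC Gly — synonymous.
Codon 3: GGC Gly / GAA Glu — nonsynonymous.
Codon 4: AUA Ile / AUC Ile — synonymous.
Codon 5: CCG Pro / CCG Pro — identical.
Nonsynonymous differences: 2 → different protein.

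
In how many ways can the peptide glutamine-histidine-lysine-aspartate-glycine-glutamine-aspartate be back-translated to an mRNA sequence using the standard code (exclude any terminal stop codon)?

Gln: 2 codons.
His: 2 codons.
Lys: 2 codons.
Asp: 2 codons.
Gly: 4 codons.
Gln: 2 codons.
Asp: 2 codons.
2 × 2 × 2 × 2 × 4 × 2 × 2 = 256.

256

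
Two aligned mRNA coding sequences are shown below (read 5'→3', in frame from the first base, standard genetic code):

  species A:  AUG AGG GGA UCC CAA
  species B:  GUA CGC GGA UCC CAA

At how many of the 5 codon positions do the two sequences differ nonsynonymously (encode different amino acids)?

1

Codon 1: AUG Met / GUA Val — nonsynonymous.
Codon 2: AGG Arg / CGC Arg — synonymous.
Codon 3: GGA Gly / GGA Gly — identical.
Codon 4: UCC Ser / UCC Ser — identical.
Codon 5: CAA Gln / CAA Gln — identical.
Nonsynonymous differences: 1.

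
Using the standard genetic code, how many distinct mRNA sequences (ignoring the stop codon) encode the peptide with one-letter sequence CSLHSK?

Cys: 2 codons.
Ser: 6 codons.
Leu: 6 codons.
His: 2 codons.
Ser: 6 codons.
Lys: 2 codons.
2 × 6 × 6 × 2 × 6 × 2 = 1728.

1728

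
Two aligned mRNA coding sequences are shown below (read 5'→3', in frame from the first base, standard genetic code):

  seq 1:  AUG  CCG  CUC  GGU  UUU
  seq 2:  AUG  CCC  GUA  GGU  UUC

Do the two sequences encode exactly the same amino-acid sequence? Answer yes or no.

Codon 1: AUG Met / AUG Met — identical.
Codon 2: CCG Pro / CCC Pro — synonymous.
Codon 3: CUC Leu / GUA Val — nonsynonymous.
Codon 4: GGU Gly / GGU Gly — identical.
Codon 5: UUU Phe / UUC Phe — synonymous.
Nonsynonymous differences: 1 → different protein.

no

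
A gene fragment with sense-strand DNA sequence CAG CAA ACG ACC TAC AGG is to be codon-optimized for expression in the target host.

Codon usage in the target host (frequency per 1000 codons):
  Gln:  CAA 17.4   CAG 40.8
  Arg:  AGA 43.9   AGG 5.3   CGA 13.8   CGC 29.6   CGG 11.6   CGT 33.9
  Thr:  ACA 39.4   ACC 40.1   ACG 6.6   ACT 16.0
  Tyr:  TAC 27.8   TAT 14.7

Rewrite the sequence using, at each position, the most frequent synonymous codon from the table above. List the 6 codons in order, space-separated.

CAG CAG ACC ACC TAC AGA

Codon 1 (Gln): best is CAG at 40.8.
Codon 2 (Gln): best is CAG at 40.8.
Codon 3 (Thr): best is ACC at 40.1.
Codon 4 (Thr): best is ACC at 40.1.
Codon 5 (Tyr): best is TAC at 27.8.
Codon 6 (Arg): best is AGA at 43.9.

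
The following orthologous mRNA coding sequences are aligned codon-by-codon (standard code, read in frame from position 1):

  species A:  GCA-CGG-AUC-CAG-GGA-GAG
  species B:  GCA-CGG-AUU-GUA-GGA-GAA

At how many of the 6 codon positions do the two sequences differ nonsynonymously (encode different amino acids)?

1

Codon 1: GCA Ala / GCA Ala — identical.
Codon 2: CGG Arg / CGG Arg — identical.
Codon 3: AUC Ile / AUU Ile — synonymous.
Codon 4: CAG Gln / GUA Val — nonsynonymous.
Codon 5: GGA Gly / GGA Gly — identical.
Codon 6: GAG Glu / GAA Glu — synonymous.
Nonsynonymous differences: 1.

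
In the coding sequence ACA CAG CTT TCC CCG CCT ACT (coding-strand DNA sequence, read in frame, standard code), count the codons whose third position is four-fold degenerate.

6

Codon 1 ACA (Thr): third position 4-fold.
Codon 2 CAG (Gln): third position 2-fold.
Codon 3 CTT (Leu): third position 4-fold.
Codon 4 TCC (Ser): third position 4-fold.
Codon 5 CCG (Pro): third position 4-fold.
Codon 6 CCT (Pro): third position 4-fold.
Codon 7 ACT (Thr): third position 4-fold.
Four-fold degenerate third positions: 6.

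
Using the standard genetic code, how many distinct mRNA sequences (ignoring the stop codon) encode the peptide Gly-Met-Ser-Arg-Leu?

Gly: 4 codons.
Met: 1 codon.
Ser: 6 codons.
Arg: 6 codons.
Leu: 6 codons.
4 × 1 × 6 × 6 × 6 = 864.

864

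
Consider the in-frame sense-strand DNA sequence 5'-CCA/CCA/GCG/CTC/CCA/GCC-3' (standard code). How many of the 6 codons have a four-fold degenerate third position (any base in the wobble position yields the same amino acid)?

Codon 1 CCA (Pro): third position 4-fold.
Codon 2 CCA (Pro): third position 4-fold.
Codon 3 GCG (Ala): third position 4-fold.
Codon 4 CTC (Leu): third position 4-fold.
Codon 5 CCA (Pro): third position 4-fold.
Codon 6 GCC (Ala): third position 4-fold.
Four-fold degenerate third positions: 6.

6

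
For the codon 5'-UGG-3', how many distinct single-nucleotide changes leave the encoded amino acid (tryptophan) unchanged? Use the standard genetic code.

0

Position 1: none → 0 synonymous.
Position 2: none → 0 synonymous.
Position 3: none → 0 synonymous.
Total: 0 + 0 + 0 = 0.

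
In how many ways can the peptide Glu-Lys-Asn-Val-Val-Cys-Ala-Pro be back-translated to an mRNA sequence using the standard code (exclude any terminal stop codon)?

Glu: 2 codons.
Lys: 2 codons.
Asn: 2 codons.
Val: 4 codons.
Val: 4 codons.
Cys: 2 codons.
Ala: 4 codons.
Pro: 4 codons.
2 × 2 × 2 × 4 × 4 × 2 × 4 × 4 = 4096.

4096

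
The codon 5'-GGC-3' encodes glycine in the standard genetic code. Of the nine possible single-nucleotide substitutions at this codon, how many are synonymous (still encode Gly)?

3

Position 1: none → 0 synonymous.
Position 2: none → 0 synonymous.
Position 3: GGU, GGA, GGG → 3 synonymous.
Total: 0 + 0 + 3 = 3.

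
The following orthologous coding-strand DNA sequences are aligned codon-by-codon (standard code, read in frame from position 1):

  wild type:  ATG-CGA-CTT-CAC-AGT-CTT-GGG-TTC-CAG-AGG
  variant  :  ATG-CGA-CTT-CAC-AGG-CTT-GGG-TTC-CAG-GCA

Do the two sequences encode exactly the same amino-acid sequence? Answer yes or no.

Codon 1: ATG Met / ATG Met — identical.
Codon 2: CGA Arg / CGA Arg — identical.
Codon 3: CTT Leu / CTT Leu — identical.
Codon 4: CAC His / CAC His — identical.
Codon 5: AGT Ser / AGG Arg — nonsynonymous.
Codon 6: CTT Leu / CTT Leu — identical.
Codon 7: GGG Gly / GGG Gly — identical.
Codon 8: TTC Phe / TTC Phe — identical.
Codon 9: CAG Gln / CAG Gln — identical.
Codon 10: AGG Arg / GCA Ala — nonsynonymous.
Nonsynonymous differences: 2 → different protein.

no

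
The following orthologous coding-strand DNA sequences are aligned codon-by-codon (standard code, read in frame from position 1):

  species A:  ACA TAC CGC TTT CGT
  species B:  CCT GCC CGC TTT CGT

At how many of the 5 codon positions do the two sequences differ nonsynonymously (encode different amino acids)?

2

Codon 1: ACA Thr / CCT Pro — nonsynonymous.
Codon 2: TAC Tyr / GCC Ala — nonsynonymous.
Codon 3: CGC Arg / CGC Arg — identical.
Codon 4: TTT Phe / TTT Phe — identical.
Codon 5: CGT Arg / CGT Arg — identical.
Nonsynonymous differences: 2.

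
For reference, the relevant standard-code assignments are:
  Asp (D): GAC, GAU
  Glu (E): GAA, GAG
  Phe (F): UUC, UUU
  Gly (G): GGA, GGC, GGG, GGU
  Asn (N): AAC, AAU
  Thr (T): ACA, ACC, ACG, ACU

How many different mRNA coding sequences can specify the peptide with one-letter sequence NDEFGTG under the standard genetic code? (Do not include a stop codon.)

1024

Asn: 2 codons.
Asp: 2 codons.
Glu: 2 codons.
Phe: 2 codons.
Gly: 4 codons.
Thr: 4 codons.
Gly: 4 codons.
2 × 2 × 2 × 2 × 4 × 4 × 4 = 1024.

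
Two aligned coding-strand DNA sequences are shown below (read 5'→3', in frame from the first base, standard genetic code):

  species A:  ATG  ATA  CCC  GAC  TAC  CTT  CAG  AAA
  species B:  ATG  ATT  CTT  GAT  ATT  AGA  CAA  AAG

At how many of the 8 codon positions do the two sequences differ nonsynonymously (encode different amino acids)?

3

Codon 1: ATG Met / ATG Met — identical.
Codon 2: ATA Ile / ATT Ile — synonymous.
Codon 3: CCC Pro / CTT Leu — nonsynonymous.
Codon 4: GAC Asp / GAT Asp — synonymous.
Codon 5: TAC Tyr / ATT Ile — nonsynonymous.
Codon 6: CTT Leu / AGA Arg — nonsynonymous.
Codon 7: CAG Gln / CAA Gln — synonymous.
Codon 8: AAA Lys / AAG Lys — synonymous.
Nonsynonymous differences: 3.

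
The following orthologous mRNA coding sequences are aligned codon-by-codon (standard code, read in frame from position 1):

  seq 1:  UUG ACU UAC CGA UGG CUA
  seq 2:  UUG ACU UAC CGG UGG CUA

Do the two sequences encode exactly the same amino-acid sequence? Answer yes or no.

Codon 1: UUG Leu / UUG Leu — identical.
Codon 2: ACU Thr / ACU Thr — identical.
Codon 3: UAC Tyr / UAC Tyr — identical.
Codon 4: CGA Arg / CGG Arg — synonymous.
Codon 5: UGG Trp / UGG Trp — identical.
Codon 6: CUA Leu / CUA Leu — identical.
Nonsynonymous differences: 0 → same protein.

yes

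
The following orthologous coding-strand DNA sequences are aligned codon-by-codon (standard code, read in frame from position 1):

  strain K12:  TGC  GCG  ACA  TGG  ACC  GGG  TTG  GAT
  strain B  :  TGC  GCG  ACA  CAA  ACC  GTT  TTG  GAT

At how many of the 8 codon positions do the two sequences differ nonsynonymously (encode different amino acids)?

2

Codon 1: TGC Cys / TGC Cys — identical.
Codon 2: GCG Ala / GCG Ala — identical.
Codon 3: ACA Thr / ACA Thr — identical.
Codon 4: TGG Trp / CAA Gln — nonsynonymous.
Codon 5: ACC Thr / ACC Thr — identical.
Codon 6: GGG Gly / GTT Val — nonsynonymous.
Codon 7: TTG Leu / TTG Leu — identical.
Codon 8: GAT Asp / GAT Asp — identical.
Nonsynonymous differences: 2.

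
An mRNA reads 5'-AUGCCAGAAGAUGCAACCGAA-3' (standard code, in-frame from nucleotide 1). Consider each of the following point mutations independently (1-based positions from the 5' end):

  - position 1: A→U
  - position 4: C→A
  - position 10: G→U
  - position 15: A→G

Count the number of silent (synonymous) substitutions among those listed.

1

Codon 1: AUG (Met) → UUG (Leu) — missense.
Codon 2: CCA (Pro) → ACA (Thr) — missense.
Codon 4: GAU (Asp) → UAU (Tyr) — missense.
Codon 5: GCA (Ala) → GCG (Ala) — synonymous.
Synonymous: 1 of 4.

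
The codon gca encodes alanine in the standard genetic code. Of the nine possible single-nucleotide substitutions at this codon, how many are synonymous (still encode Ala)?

3

Position 1: none → 0 synonymous.
Position 2: none → 0 synonymous.
Position 3: GCU, GCC, GCG → 3 synonymous.
Total: 0 + 0 + 3 = 3.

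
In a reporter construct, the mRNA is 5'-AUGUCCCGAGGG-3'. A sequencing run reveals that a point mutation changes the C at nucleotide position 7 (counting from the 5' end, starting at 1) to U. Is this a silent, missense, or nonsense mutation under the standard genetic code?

nonsense

Position 7 falls in codon 3: CGA → Arg.
After the substitution the codon is UGA → Stop.
The new codon is a stop codon, so this is a nonsense mutation.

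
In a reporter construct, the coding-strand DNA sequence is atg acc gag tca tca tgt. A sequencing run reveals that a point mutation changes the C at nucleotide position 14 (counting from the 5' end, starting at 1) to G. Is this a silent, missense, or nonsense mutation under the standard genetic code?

nonsense

Position 14 falls in codon 5: TCA → Ser.
After the substitution the codon is TGA → Stop.
The new codon is a stop codon, so this is a nonsense mutation.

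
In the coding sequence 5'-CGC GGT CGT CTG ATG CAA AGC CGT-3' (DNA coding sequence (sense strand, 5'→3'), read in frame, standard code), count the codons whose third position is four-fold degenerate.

5

Codon 1 CGC (Arg): third position 4-fold.
Codon 2 GGT (Gly): third position 4-fold.
Codon 3 CGT (Arg): third position 4-fold.
Codon 4 CTG (Leu): third position 4-fold.
Codon 5 ATG (Met): third position 1-fold.
Codon 6 CAA (Gln): third position 2-fold.
Codon 7 AGC (Ser): third position 2-fold.
Codon 8 CGT (Arg): third position 4-fold.
Four-fold degenerate third positions: 5.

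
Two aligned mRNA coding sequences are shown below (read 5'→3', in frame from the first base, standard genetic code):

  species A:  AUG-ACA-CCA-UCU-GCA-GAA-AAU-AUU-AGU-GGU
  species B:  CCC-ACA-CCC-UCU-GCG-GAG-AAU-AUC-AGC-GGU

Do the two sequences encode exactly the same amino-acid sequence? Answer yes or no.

Codon 1: AUG Met / CCC Pro — nonsynonymous.
Codon 2: ACA Thr / ACA Thr — identical.
Codon 3: CCA Pro / CCC Pro — synonymous.
Codon 4: UCU Ser / UCU Ser — identical.
Codon 5: GCA Ala / GCG Ala — synonymous.
Codon 6: GAA Glu / GAG Glu — synonymous.
Codon 7: AAU Asn / AAU Asn — identical.
Codon 8: AUU Ile / AUC Ile — synonymous.
Codon 9: AGU Ser / AGC Ser — synonymous.
Codon 10: GGU Gly / GGU Gly — identical.
Nonsynonymous differences: 1 → different protein.

no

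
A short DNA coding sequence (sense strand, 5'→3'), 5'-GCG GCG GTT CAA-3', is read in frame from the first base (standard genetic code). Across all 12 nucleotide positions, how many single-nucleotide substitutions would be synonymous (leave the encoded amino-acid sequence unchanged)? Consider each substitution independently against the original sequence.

10

Codon 1 (GCG, Ala): 3 synonymous substitutions.
Codon 2 (GCG, Ala): 3 synonymous substitutions.
Codon 3 (GTT, Val): 3 synonymous substitutions.
Codon 4 (CAA, Gln): 1 synonymous substitution.
Total: 3 + 3 + 3 + 1 = 10.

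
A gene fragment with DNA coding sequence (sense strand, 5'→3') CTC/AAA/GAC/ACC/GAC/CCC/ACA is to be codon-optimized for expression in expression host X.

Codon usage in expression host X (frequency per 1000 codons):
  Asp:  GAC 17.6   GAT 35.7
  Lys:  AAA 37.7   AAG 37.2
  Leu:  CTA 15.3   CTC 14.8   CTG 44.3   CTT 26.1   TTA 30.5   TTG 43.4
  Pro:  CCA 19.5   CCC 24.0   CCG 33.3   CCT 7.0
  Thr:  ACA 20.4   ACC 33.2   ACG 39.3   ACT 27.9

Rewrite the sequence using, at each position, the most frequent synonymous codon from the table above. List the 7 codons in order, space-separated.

CTG AAA GAT ACG GAT CCG ACG

Codon 1 (Leu): best is CTG at 44.3.
Codon 2 (Lys): best is AAA at 37.7.
Codon 3 (Asp): best is GAT at 35.7.
Codon 4 (Thr): best is ACG at 39.3.
Codon 5 (Asp): best is GAT at 35.7.
Codon 6 (Pro): best is CCG at 33.3.
Codon 7 (Thr): best is ACG at 39.3.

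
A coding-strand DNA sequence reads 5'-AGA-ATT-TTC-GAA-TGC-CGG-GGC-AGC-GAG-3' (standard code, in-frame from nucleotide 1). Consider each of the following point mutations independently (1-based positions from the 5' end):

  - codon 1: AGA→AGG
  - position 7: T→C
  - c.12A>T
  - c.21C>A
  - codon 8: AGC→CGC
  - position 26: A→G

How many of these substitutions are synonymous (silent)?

Codon 1: AGA (Arg) → AGG (Arg) — synonymous.
Codon 3: TTC (Phe) → CTC (Leu) — missense.
Codon 4: GAA (Glu) → GAT (Asp) — missense.
Codon 7: GGC (Gly) → GGA (Gly) — synonymous.
Codon 8: AGC (Ser) → CGC (Arg) — missense.
Codon 9: GAG (Glu) → GGG (Gly) — missense.
Synonymous: 2 of 6.

2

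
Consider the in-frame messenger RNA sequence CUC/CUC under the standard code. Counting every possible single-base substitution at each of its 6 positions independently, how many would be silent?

Codon 1 (CUC, Leu): 3 synonymous substitutions.
Codon 2 (CUC, Leu): 3 synonymous substitutions.
Total: 3 + 3 = 6.

6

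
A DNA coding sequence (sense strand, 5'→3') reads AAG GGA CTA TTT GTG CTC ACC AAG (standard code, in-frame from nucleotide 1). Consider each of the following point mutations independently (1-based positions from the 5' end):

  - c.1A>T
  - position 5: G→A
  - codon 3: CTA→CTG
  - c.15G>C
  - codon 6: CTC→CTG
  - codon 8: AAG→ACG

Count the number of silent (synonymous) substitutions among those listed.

3

Codon 1: AAG (Lys) → TAG (Stop) — nonsense.
Codon 2: GGA (Gly) → GAA (Glu) — missense.
Codon 3: CTA (Leu) → CTG (Leu) — synonymous.
Codon 5: GTG (Val) → GTC (Val) — synonymous.
Codon 6: CTC (Leu) → CTG (Leu) — synonymous.
Codon 8: AAG (Lys) → ACG (Thr) — missense.
Synonymous: 3 of 6.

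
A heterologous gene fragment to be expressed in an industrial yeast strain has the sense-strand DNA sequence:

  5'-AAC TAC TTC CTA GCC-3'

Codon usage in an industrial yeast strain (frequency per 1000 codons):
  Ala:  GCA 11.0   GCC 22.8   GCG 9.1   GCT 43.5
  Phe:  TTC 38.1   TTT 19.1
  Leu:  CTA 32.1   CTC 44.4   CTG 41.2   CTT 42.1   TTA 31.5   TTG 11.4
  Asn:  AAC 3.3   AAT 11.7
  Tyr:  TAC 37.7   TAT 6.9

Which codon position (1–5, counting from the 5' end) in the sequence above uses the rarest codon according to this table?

1

Codon 1 AAC (Asn): 3.3 per 1000.
Codon 2 TAC (Tyr): 37.7 per 1000.
Codon 3 TTC (Phe): 38.1 per 1000.
Codon 4 CTA (Leu): 32.1 per 1000.
Codon 5 GCC (Ala): 22.8 per 1000.
Lowest frequency is 3.3 at codon 1.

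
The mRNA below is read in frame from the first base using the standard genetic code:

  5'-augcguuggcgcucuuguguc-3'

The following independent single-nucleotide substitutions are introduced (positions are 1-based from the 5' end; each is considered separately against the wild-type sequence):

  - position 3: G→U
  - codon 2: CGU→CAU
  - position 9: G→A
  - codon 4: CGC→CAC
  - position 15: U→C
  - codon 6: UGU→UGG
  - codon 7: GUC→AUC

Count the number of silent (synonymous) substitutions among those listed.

1

Codon 1: AUG (Met) → AUU (Ile) — missense.
Codon 2: CGU (Arg) → CAU (His) — missense.
Codon 3: UGG (Trp) → UGA (Stop) — nonsense.
Codon 4: CGC (Arg) → CAC (His) — missense.
Codon 5: UCU (Ser) → UCC (Ser) — synonymous.
Codon 6: UGU (Cys) → UGG (Trp) — missense.
Codon 7: GUC (Val) → AUC (Ile) — missense.
Synonymous: 1 of 7.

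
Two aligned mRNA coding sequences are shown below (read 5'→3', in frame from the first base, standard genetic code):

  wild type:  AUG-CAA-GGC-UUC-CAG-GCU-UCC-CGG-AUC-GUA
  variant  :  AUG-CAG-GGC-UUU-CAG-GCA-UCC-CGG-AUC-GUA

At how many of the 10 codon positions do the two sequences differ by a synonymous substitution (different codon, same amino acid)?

Codon 1: AUG Met / AUG Met — identical.
Codon 2: CAA Gln / CAG Gln — synonymous.
Codon 3: GGC Gly / GGC Gly — identical.
Codon 4: UUC Phe / UUU Phe — synonymous.
Codon 5: CAG Gln / CAG Gln — identical.
Codon 6: GCU Ala / GCA Ala — synonymous.
Codon 7: UCC Ser / UCC Ser — identical.
Codon 8: CGG Arg / CGG Arg — identical.
Codon 9: AUC Ile / AUC Ile — identical.
Codon 10: GUA Val / GUA Val — identical.
Synonymous differences: 3.

3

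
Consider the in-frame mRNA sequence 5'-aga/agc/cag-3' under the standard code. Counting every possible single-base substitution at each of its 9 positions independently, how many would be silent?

4

Codon 1 (AGA, Arg): 2 synonymous substitutions.
Codon 2 (AGC, Ser): 1 synonymous substitution.
Codon 3 (CAG, Gln): 1 synonymous substitution.
Total: 2 + 1 + 1 = 4.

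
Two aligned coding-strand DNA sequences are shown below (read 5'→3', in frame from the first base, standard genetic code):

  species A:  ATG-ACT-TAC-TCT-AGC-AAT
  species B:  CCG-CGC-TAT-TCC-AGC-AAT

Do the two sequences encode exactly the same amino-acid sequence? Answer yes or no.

no

Codon 1: ATG Met / CCG Pro — nonsynonymous.
Codon 2: ACT Thr / CGC Arg — nonsynonymous.
Codon 3: TAC Tyr / TAT Tyr — synonymous.
Codon 4: TCT Ser / TCC Ser — synonymous.
Codon 5: AGC Ser / AGC Ser — identical.
Codon 6: AAT Asn / AAT Asn — identical.
Nonsynonymous differences: 2 → different protein.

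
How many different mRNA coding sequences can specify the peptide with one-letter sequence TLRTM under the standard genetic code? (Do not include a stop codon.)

576

Thr: 4 codons.
Leu: 6 codons.
Arg: 6 codons.
Thr: 4 codons.
Met: 1 codon.
4 × 6 × 6 × 4 × 1 = 576.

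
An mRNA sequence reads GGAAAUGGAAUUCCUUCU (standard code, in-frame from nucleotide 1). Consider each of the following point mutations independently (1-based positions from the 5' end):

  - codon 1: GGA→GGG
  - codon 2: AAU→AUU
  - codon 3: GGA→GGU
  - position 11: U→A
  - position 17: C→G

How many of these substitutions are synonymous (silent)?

Codon 1: GGA (Gly) → GGG (Gly) — synonymous.
Codon 2: AAU (Asn) → AUU (Ile) — missense.
Codon 3: GGA (Gly) → GGU (Gly) — synonymous.
Codon 4: AUU (Ile) → AAU (Asn) — missense.
Codon 6: UCU (Ser) → UGU (Cys) — missense.
Synonymous: 2 of 5.

2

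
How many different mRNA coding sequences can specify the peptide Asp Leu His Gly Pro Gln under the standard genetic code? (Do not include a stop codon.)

768

Asp: 2 codons.
Leu: 6 codons.
His: 2 codons.
Gly: 4 codons.
Pro: 4 codons.
Gln: 2 codons.
2 × 6 × 2 × 4 × 4 × 2 = 768.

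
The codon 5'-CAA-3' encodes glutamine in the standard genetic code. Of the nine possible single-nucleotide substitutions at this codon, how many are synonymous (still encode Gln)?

Position 1: none → 0 synonymous.
Position 2: none → 0 synonymous.
Position 3: CAG → 1 synonymous.
Total: 0 + 0 + 1 = 1.

1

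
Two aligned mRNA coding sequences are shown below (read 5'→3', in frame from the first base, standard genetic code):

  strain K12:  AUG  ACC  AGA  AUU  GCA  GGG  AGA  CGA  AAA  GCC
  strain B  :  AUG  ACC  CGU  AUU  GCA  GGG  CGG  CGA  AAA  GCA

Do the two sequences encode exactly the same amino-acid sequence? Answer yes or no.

Codon 1: AUG Met / AUG Met — identical.
Codon 2: ACC Thr / ACC Thr — identical.
Codon 3: AGA Arg / CGU Arg — synonymous.
Codon 4: AUU Ile / AUU Ile — identical.
Codon 5: GCA Ala / GCA Ala — identical.
Codon 6: GGG Gly / GGG Gly — identical.
Codon 7: AGA Arg / CGG Arg — synonymous.
Codon 8: CGA Arg / CGA Arg — identical.
Codon 9: AAA Lys / AAA Lys — identical.
Codon 10: GCC Ala / GCA Ala — synonymous.
Nonsynonymous differences: 0 → same protein.

yes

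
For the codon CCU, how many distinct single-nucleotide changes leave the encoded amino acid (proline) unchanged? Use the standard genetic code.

Position 1: none → 0 synonymous.
Position 2: none → 0 synonymous.
Position 3: CCC, CCA, CCG → 3 synonymous.
Total: 0 + 0 + 3 = 3.

3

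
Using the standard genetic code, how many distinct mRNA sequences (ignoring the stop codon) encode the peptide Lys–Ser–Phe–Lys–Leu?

288

Lys: 2 codons.
Ser: 6 codons.
Phe: 2 codons.
Lys: 2 codons.
Leu: 6 codons.
2 × 6 × 2 × 2 × 6 = 288.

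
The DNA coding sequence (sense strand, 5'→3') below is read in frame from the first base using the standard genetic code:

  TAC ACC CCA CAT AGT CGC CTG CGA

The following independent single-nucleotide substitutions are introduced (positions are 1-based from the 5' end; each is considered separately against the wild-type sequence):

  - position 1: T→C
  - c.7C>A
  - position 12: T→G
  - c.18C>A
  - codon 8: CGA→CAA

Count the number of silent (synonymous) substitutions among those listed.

Codon 1: TAC (Tyr) → CAC (His) — missense.
Codon 3: CCA (Pro) → ACA (Thr) — missense.
Codon 4: CAT (His) → CAG (Gln) — missense.
Codon 6: CGC (Arg) → CGA (Arg) — synonymous.
Codon 8: CGA (Arg) → CAA (Gln) — missense.
Synonymous: 1 of 5.

1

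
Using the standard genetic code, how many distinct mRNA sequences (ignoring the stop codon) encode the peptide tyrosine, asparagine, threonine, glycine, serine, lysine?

Tyr: 2 codons.
Asn: 2 codons.
Thr: 4 codons.
Gly: 4 codons.
Ser: 6 codons.
Lys: 2 codons.
2 × 2 × 4 × 4 × 6 × 2 = 768.

768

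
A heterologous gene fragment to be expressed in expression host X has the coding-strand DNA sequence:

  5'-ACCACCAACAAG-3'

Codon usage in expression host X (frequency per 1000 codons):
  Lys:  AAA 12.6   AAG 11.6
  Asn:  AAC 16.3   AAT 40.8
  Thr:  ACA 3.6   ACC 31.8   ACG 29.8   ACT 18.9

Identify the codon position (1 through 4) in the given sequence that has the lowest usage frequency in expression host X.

4

Codon 1 ACC (Thr): 31.8 per 1000.
Codon 2 ACC (Thr): 31.8 per 1000.
Codon 3 AAC (Asn): 16.3 per 1000.
Codon 4 AAG (Lys): 11.6 per 1000.
Lowest frequency is 11.6 at codon 4.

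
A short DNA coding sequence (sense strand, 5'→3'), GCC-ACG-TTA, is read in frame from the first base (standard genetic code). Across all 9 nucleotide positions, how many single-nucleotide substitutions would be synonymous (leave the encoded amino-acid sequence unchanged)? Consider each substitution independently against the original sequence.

8

Codon 1 (GCC, Ala): 3 synonymous substitutions.
Codon 2 (ACG, Thr): 3 synonymous substitutions.
Codon 3 (TTA, Leu): 2 synonymous substitutions.
Total: 3 + 3 + 2 = 8.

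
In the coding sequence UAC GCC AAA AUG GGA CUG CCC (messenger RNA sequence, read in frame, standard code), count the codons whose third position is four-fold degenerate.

Codon 1 UAC (Tyr): third position 2-fold.
Codon 2 GCC (Ala): third position 4-fold.
Codon 3 AAA (Lys): third position 2-fold.
Codon 4 AUG (Met): third position 1-fold.
Codon 5 GGA (Gly): third position 4-fold.
Codon 6 CUG (Leu): third position 4-fold.
Codon 7 CCC (Pro): third position 4-fold.
Four-fold degenerate third positions: 4.

4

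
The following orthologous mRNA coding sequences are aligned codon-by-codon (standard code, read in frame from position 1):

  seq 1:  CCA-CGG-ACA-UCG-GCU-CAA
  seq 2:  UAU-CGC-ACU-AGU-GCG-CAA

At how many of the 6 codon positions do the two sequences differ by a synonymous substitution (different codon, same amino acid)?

4

Codon 1: CCA Pro / UAU Tyr — nonsynonymous.
Codon 2: CGG Arg / CGC Arg — synonymous.
Codon 3: ACA Thr / ACU Thr — synonymous.
Codon 4: UCG Ser / AGU Ser — synonymous.
Codon 5: GCU Ala / GCG Ala — synonymous.
Codon 6: CAA Gln / CAA Gln — identical.
Synonymous differences: 4.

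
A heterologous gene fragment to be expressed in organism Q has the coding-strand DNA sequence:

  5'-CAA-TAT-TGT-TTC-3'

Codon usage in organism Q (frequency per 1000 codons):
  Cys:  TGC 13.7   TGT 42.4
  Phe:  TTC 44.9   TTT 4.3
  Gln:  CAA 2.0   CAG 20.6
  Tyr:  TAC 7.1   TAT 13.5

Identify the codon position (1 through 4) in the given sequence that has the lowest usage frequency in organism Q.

Codon 1 CAA (Gln): 2.0 per 1000.
Codon 2 TAT (Tyr): 13.5 per 1000.
Codon 3 TGT (Cys): 42.4 per 1000.
Codon 4 TTC (Phe): 44.9 per 1000.
Lowest frequency is 2.0 at codon 1.

1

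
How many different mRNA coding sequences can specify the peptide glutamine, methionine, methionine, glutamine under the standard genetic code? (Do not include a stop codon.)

4

Gln: 2 codons.
Met: 1 codon.
Met: 1 codon.
Gln: 2 codons.
2 × 1 × 1 × 2 = 4.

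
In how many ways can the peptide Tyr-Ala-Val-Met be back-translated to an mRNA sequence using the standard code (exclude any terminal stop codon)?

32

Tyr: 2 codons.
Ala: 4 codons.
Val: 4 codons.
Met: 1 codon.
2 × 4 × 4 × 1 = 32.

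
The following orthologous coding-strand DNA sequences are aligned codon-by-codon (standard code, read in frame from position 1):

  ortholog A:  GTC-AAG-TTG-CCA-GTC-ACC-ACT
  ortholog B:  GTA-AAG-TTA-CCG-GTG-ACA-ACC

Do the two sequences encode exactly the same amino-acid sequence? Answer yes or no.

yes

Codon 1: GTC Val / GTA Val — synonymous.
Codon 2: AAG Lys / AAG Lys — identical.
Codon 3: TTG Leu / TTA Leu — synonymous.
Codon 4: CCA Pro / CCG Pro — synonymous.
Codon 5: GTC Val / GTG Val — synonymous.
Codon 6: ACC Thr / ACA Thr — synonymous.
Codon 7: ACT Thr / ACC Thr — synonymous.
Nonsynonymous differences: 0 → same protein.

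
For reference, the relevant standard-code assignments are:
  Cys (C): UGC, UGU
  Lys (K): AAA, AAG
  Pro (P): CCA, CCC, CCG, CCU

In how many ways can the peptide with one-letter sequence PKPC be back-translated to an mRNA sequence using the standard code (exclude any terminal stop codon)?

64

Pro: 4 codons.
Lys: 2 codons.
Pro: 4 codons.
Cys: 2 codons.
4 × 2 × 4 × 2 = 64.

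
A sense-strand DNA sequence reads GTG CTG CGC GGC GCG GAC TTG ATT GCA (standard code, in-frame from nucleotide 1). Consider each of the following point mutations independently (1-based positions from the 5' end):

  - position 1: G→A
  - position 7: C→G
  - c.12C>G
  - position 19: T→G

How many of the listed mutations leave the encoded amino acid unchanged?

Codon 1: GTG (Val) → ATG (Met) — missense.
Codon 3: CGC (Arg) → GGC (Gly) — missense.
Codon 4: GGC (Gly) → GGG (Gly) — synonymous.
Codon 7: TTG (Leu) → GTG (Val) — missense.
Synonymous: 1 of 4.

1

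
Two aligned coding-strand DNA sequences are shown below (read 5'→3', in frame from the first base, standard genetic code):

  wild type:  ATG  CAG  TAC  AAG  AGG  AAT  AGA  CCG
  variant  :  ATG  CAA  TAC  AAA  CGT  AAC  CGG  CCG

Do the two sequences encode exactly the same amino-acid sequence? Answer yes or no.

Codon 1: ATG Met / ATG Met — identical.
Codon 2: CAG Gln / CAA Gln — synonymous.
Codon 3: TAC Tyr / TAC Tyr — identical.
Codon 4: AAG Lys / AAA Lys — synonymous.
Codon 5: AGG Arg / CGT Arg — synonymous.
Codon 6: AAT Asn / AAC Asn — synonymous.
Codon 7: AGA Arg / CGG Arg — synonymous.
Codon 8: CCG Pro / CCG Pro — identical.
Nonsynonymous differences: 0 → same protein.

yes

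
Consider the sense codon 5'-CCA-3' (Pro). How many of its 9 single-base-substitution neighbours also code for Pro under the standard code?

Position 1: none → 0 synonymous.
Position 2: none → 0 synonymous.
Position 3: CCU, CCC, CCG → 3 synonymous.
Total: 0 + 0 + 3 = 3.

3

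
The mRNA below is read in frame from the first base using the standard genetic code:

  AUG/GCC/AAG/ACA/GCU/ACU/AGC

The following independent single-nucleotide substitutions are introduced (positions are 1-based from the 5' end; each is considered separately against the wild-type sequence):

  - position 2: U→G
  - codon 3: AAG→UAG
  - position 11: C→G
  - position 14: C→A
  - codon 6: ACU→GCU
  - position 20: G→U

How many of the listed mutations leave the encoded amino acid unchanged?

0

Codon 1: AUG (Met) → AGG (Arg) — missense.
Codon 3: AAG (Lys) → UAG (Stop) — nonsense.
Codon 4: ACA (Thr) → AGA (Arg) — missense.
Codon 5: GCU (Ala) → GAU (Asp) — missense.
Codon 6: ACU (Thr) → GCU (Ala) — missense.
Codon 7: AGC (Ser) → AUC (Ile) — missense.
Synonymous: 0 of 6.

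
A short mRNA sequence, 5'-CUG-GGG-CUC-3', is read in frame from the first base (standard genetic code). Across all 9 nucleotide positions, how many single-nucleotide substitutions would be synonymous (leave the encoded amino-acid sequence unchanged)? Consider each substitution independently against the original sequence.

10

Codon 1 (CUG, Leu): 4 synonymous substitutions.
Codon 2 (GGG, Gly): 3 synonymous substitutions.
Codon 3 (CUC, Leu): 3 synonymous substitutions.
Total: 4 + 3 + 3 = 10.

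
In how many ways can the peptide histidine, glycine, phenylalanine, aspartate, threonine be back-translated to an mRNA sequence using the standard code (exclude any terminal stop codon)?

128

His: 2 codons.
Gly: 4 codons.
Phe: 2 codons.
Asp: 2 codons.
Thr: 4 codons.
2 × 4 × 2 × 2 × 4 = 128.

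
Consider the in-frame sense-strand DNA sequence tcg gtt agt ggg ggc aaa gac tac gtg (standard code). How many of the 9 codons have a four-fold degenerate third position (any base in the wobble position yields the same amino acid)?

5

Codon 1 TCG (Ser): third position 4-fold.
Codon 2 GTT (Val): third position 4-fold.
Codon 3 AGT (Ser): third position 2-fold.
Codon 4 GGG (Gly): third position 4-fold.
Codon 5 GGC (Gly): third position 4-fold.
Codon 6 AAA (Lys): third position 2-fold.
Codon 7 GAC (Asp): third position 2-fold.
Codon 8 TAC (Tyr): third position 2-fold.
Codon 9 GTG (Val): third position 4-fold.
Four-fold degenerate third positions: 5.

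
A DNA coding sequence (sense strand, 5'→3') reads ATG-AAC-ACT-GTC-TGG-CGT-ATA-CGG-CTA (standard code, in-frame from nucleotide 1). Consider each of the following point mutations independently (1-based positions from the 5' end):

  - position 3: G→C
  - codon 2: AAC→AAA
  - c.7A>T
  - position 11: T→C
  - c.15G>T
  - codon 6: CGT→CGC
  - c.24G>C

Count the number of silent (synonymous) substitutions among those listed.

2

Codon 1: ATG (Met) → ATC (Ile) — missense.
Codon 2: AAC (Asn) → AAA (Lys) — missense.
Codon 3: ACT (Thr) → TCT (Ser) — missense.
Codon 4: GTC (Val) → GCC (Ala) — missense.
Codon 5: TGG (Trp) → TGT (Cys) — missense.
Codon 6: CGT (Arg) → CGC (Arg) — synonymous.
Codon 8: CGG (Arg) → CGC (Arg) — synonymous.
Synonymous: 2 of 7.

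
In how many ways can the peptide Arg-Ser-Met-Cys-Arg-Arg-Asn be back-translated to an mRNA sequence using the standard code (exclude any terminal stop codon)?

5184

Arg: 6 codons.
Ser: 6 codons.
Met: 1 codon.
Cys: 2 codons.
Arg: 6 codons.
Arg: 6 codons.
Asn: 2 codons.
6 × 6 × 1 × 2 × 6 × 6 × 2 = 5184.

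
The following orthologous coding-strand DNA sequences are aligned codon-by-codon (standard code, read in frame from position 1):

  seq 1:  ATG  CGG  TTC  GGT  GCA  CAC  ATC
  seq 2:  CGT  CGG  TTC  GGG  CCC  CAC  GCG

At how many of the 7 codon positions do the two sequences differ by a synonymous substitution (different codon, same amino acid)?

1

Codon 1: ATG Met / CGT Arg — nonsynonymous.
Codon 2: CGG Arg / CGG Arg — identical.
Codon 3: TTC Phe / TTC Phe — identical.
Codon 4: GGT Gly / GGG Gly — synonymous.
Codon 5: GCA Ala / CCC Pro — nonsynonymous.
Codon 6: CAC His / CAC His — identical.
Codon 7: ATC Ile / GCG Ala — nonsynonymous.
Synonymous differences: 1.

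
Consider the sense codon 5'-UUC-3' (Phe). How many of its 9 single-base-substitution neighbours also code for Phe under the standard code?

Position 1: none → 0 synonymous.
Position 2: none → 0 synonymous.
Position 3: UUU → 1 synonymous.
Total: 0 + 0 + 1 = 1.

1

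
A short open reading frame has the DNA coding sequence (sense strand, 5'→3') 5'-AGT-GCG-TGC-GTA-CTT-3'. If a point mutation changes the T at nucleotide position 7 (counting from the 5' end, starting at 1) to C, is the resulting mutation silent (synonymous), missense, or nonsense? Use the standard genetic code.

missense

Position 7 falls in codon 3: TGC → Cys.
After the substitution the codon is CGC → Arg.
Cys ≠ Arg, so this is a missense mutation.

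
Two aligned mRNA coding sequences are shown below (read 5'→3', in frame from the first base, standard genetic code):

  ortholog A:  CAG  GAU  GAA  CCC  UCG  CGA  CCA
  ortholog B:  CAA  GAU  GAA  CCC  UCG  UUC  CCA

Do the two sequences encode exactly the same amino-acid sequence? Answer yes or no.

Codon 1: CAG Gln / CAA Gln — synonymous.
Codon 2: GAU Asp / GAU Asp — identical.
Codon 3: GAA Glu / GAA Glu — identical.
Codon 4: CCC Pro / CCC Pro — identical.
Codon 5: UCG Ser / UCG Ser — identical.
Codon 6: CGA Arg / UUC Phe — nonsynonymous.
Codon 7: CCA Pro / CCA Pro — identical.
Nonsynonymous differences: 1 → different protein.

no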